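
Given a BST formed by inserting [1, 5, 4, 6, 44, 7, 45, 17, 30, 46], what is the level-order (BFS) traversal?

Tree insertion order: [1, 5, 4, 6, 44, 7, 45, 17, 30, 46]
Tree (level-order array): [1, None, 5, 4, 6, None, None, None, 44, 7, 45, None, 17, None, 46, None, 30]
BFS from the root, enqueuing left then right child of each popped node:
  queue [1] -> pop 1, enqueue [5], visited so far: [1]
  queue [5] -> pop 5, enqueue [4, 6], visited so far: [1, 5]
  queue [4, 6] -> pop 4, enqueue [none], visited so far: [1, 5, 4]
  queue [6] -> pop 6, enqueue [44], visited so far: [1, 5, 4, 6]
  queue [44] -> pop 44, enqueue [7, 45], visited so far: [1, 5, 4, 6, 44]
  queue [7, 45] -> pop 7, enqueue [17], visited so far: [1, 5, 4, 6, 44, 7]
  queue [45, 17] -> pop 45, enqueue [46], visited so far: [1, 5, 4, 6, 44, 7, 45]
  queue [17, 46] -> pop 17, enqueue [30], visited so far: [1, 5, 4, 6, 44, 7, 45, 17]
  queue [46, 30] -> pop 46, enqueue [none], visited so far: [1, 5, 4, 6, 44, 7, 45, 17, 46]
  queue [30] -> pop 30, enqueue [none], visited so far: [1, 5, 4, 6, 44, 7, 45, 17, 46, 30]
Result: [1, 5, 4, 6, 44, 7, 45, 17, 46, 30]


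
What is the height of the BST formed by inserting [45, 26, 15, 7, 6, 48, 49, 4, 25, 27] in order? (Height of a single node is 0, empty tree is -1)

Insertion order: [45, 26, 15, 7, 6, 48, 49, 4, 25, 27]
Tree (level-order array): [45, 26, 48, 15, 27, None, 49, 7, 25, None, None, None, None, 6, None, None, None, 4]
Compute height bottom-up (empty subtree = -1):
  height(4) = 1 + max(-1, -1) = 0
  height(6) = 1 + max(0, -1) = 1
  height(7) = 1 + max(1, -1) = 2
  height(25) = 1 + max(-1, -1) = 0
  height(15) = 1 + max(2, 0) = 3
  height(27) = 1 + max(-1, -1) = 0
  height(26) = 1 + max(3, 0) = 4
  height(49) = 1 + max(-1, -1) = 0
  height(48) = 1 + max(-1, 0) = 1
  height(45) = 1 + max(4, 1) = 5
Height = 5


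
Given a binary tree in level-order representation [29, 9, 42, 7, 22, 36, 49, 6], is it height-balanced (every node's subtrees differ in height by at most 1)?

Tree (level-order array): [29, 9, 42, 7, 22, 36, 49, 6]
Definition: a tree is height-balanced if, at every node, |h(left) - h(right)| <= 1 (empty subtree has height -1).
Bottom-up per-node check:
  node 6: h_left=-1, h_right=-1, diff=0 [OK], height=0
  node 7: h_left=0, h_right=-1, diff=1 [OK], height=1
  node 22: h_left=-1, h_right=-1, diff=0 [OK], height=0
  node 9: h_left=1, h_right=0, diff=1 [OK], height=2
  node 36: h_left=-1, h_right=-1, diff=0 [OK], height=0
  node 49: h_left=-1, h_right=-1, diff=0 [OK], height=0
  node 42: h_left=0, h_right=0, diff=0 [OK], height=1
  node 29: h_left=2, h_right=1, diff=1 [OK], height=3
All nodes satisfy the balance condition.
Result: Balanced


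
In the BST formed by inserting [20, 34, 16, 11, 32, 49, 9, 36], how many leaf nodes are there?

Tree built from: [20, 34, 16, 11, 32, 49, 9, 36]
Tree (level-order array): [20, 16, 34, 11, None, 32, 49, 9, None, None, None, 36]
Rule: A leaf has 0 children.
Per-node child counts:
  node 20: 2 child(ren)
  node 16: 1 child(ren)
  node 11: 1 child(ren)
  node 9: 0 child(ren)
  node 34: 2 child(ren)
  node 32: 0 child(ren)
  node 49: 1 child(ren)
  node 36: 0 child(ren)
Matching nodes: [9, 32, 36]
Count of leaf nodes: 3


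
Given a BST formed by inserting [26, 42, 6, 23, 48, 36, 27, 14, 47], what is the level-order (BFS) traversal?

Tree insertion order: [26, 42, 6, 23, 48, 36, 27, 14, 47]
Tree (level-order array): [26, 6, 42, None, 23, 36, 48, 14, None, 27, None, 47]
BFS from the root, enqueuing left then right child of each popped node:
  queue [26] -> pop 26, enqueue [6, 42], visited so far: [26]
  queue [6, 42] -> pop 6, enqueue [23], visited so far: [26, 6]
  queue [42, 23] -> pop 42, enqueue [36, 48], visited so far: [26, 6, 42]
  queue [23, 36, 48] -> pop 23, enqueue [14], visited so far: [26, 6, 42, 23]
  queue [36, 48, 14] -> pop 36, enqueue [27], visited so far: [26, 6, 42, 23, 36]
  queue [48, 14, 27] -> pop 48, enqueue [47], visited so far: [26, 6, 42, 23, 36, 48]
  queue [14, 27, 47] -> pop 14, enqueue [none], visited so far: [26, 6, 42, 23, 36, 48, 14]
  queue [27, 47] -> pop 27, enqueue [none], visited so far: [26, 6, 42, 23, 36, 48, 14, 27]
  queue [47] -> pop 47, enqueue [none], visited so far: [26, 6, 42, 23, 36, 48, 14, 27, 47]
Result: [26, 6, 42, 23, 36, 48, 14, 27, 47]


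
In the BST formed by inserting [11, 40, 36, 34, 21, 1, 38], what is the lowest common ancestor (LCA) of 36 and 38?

Tree insertion order: [11, 40, 36, 34, 21, 1, 38]
Tree (level-order array): [11, 1, 40, None, None, 36, None, 34, 38, 21]
In a BST, the LCA of p=36, q=38 is the first node v on the
root-to-leaf path with p <= v <= q (go left if both < v, right if both > v).
Walk from root:
  at 11: both 36 and 38 > 11, go right
  at 40: both 36 and 38 < 40, go left
  at 36: 36 <= 36 <= 38, this is the LCA
LCA = 36


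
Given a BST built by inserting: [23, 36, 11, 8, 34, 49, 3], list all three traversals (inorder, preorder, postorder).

Tree insertion order: [23, 36, 11, 8, 34, 49, 3]
Tree (level-order array): [23, 11, 36, 8, None, 34, 49, 3]
Inorder (L, root, R): [3, 8, 11, 23, 34, 36, 49]
Preorder (root, L, R): [23, 11, 8, 3, 36, 34, 49]
Postorder (L, R, root): [3, 8, 11, 34, 49, 36, 23]


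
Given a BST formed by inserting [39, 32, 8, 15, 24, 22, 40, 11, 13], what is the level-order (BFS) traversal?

Tree insertion order: [39, 32, 8, 15, 24, 22, 40, 11, 13]
Tree (level-order array): [39, 32, 40, 8, None, None, None, None, 15, 11, 24, None, 13, 22]
BFS from the root, enqueuing left then right child of each popped node:
  queue [39] -> pop 39, enqueue [32, 40], visited so far: [39]
  queue [32, 40] -> pop 32, enqueue [8], visited so far: [39, 32]
  queue [40, 8] -> pop 40, enqueue [none], visited so far: [39, 32, 40]
  queue [8] -> pop 8, enqueue [15], visited so far: [39, 32, 40, 8]
  queue [15] -> pop 15, enqueue [11, 24], visited so far: [39, 32, 40, 8, 15]
  queue [11, 24] -> pop 11, enqueue [13], visited so far: [39, 32, 40, 8, 15, 11]
  queue [24, 13] -> pop 24, enqueue [22], visited so far: [39, 32, 40, 8, 15, 11, 24]
  queue [13, 22] -> pop 13, enqueue [none], visited so far: [39, 32, 40, 8, 15, 11, 24, 13]
  queue [22] -> pop 22, enqueue [none], visited so far: [39, 32, 40, 8, 15, 11, 24, 13, 22]
Result: [39, 32, 40, 8, 15, 11, 24, 13, 22]


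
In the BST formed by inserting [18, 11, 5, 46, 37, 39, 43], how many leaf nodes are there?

Tree built from: [18, 11, 5, 46, 37, 39, 43]
Tree (level-order array): [18, 11, 46, 5, None, 37, None, None, None, None, 39, None, 43]
Rule: A leaf has 0 children.
Per-node child counts:
  node 18: 2 child(ren)
  node 11: 1 child(ren)
  node 5: 0 child(ren)
  node 46: 1 child(ren)
  node 37: 1 child(ren)
  node 39: 1 child(ren)
  node 43: 0 child(ren)
Matching nodes: [5, 43]
Count of leaf nodes: 2


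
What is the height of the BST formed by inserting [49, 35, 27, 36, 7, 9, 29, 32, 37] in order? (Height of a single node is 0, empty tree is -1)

Insertion order: [49, 35, 27, 36, 7, 9, 29, 32, 37]
Tree (level-order array): [49, 35, None, 27, 36, 7, 29, None, 37, None, 9, None, 32]
Compute height bottom-up (empty subtree = -1):
  height(9) = 1 + max(-1, -1) = 0
  height(7) = 1 + max(-1, 0) = 1
  height(32) = 1 + max(-1, -1) = 0
  height(29) = 1 + max(-1, 0) = 1
  height(27) = 1 + max(1, 1) = 2
  height(37) = 1 + max(-1, -1) = 0
  height(36) = 1 + max(-1, 0) = 1
  height(35) = 1 + max(2, 1) = 3
  height(49) = 1 + max(3, -1) = 4
Height = 4


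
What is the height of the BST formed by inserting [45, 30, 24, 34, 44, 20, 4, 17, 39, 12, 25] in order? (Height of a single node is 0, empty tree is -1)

Insertion order: [45, 30, 24, 34, 44, 20, 4, 17, 39, 12, 25]
Tree (level-order array): [45, 30, None, 24, 34, 20, 25, None, 44, 4, None, None, None, 39, None, None, 17, None, None, 12]
Compute height bottom-up (empty subtree = -1):
  height(12) = 1 + max(-1, -1) = 0
  height(17) = 1 + max(0, -1) = 1
  height(4) = 1 + max(-1, 1) = 2
  height(20) = 1 + max(2, -1) = 3
  height(25) = 1 + max(-1, -1) = 0
  height(24) = 1 + max(3, 0) = 4
  height(39) = 1 + max(-1, -1) = 0
  height(44) = 1 + max(0, -1) = 1
  height(34) = 1 + max(-1, 1) = 2
  height(30) = 1 + max(4, 2) = 5
  height(45) = 1 + max(5, -1) = 6
Height = 6


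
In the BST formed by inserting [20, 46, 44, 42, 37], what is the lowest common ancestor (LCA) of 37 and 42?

Tree insertion order: [20, 46, 44, 42, 37]
Tree (level-order array): [20, None, 46, 44, None, 42, None, 37]
In a BST, the LCA of p=37, q=42 is the first node v on the
root-to-leaf path with p <= v <= q (go left if both < v, right if both > v).
Walk from root:
  at 20: both 37 and 42 > 20, go right
  at 46: both 37 and 42 < 46, go left
  at 44: both 37 and 42 < 44, go left
  at 42: 37 <= 42 <= 42, this is the LCA
LCA = 42


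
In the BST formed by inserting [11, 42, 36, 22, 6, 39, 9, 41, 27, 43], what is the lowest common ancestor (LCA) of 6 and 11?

Tree insertion order: [11, 42, 36, 22, 6, 39, 9, 41, 27, 43]
Tree (level-order array): [11, 6, 42, None, 9, 36, 43, None, None, 22, 39, None, None, None, 27, None, 41]
In a BST, the LCA of p=6, q=11 is the first node v on the
root-to-leaf path with p <= v <= q (go left if both < v, right if both > v).
Walk from root:
  at 11: 6 <= 11 <= 11, this is the LCA
LCA = 11


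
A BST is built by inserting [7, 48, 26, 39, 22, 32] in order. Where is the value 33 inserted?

Starting tree (level order): [7, None, 48, 26, None, 22, 39, None, None, 32]
Insertion path: 7 -> 48 -> 26 -> 39 -> 32
Result: insert 33 as right child of 32
Final tree (level order): [7, None, 48, 26, None, 22, 39, None, None, 32, None, None, 33]


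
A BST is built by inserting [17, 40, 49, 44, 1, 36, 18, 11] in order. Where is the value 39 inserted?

Starting tree (level order): [17, 1, 40, None, 11, 36, 49, None, None, 18, None, 44]
Insertion path: 17 -> 40 -> 36
Result: insert 39 as right child of 36
Final tree (level order): [17, 1, 40, None, 11, 36, 49, None, None, 18, 39, 44]


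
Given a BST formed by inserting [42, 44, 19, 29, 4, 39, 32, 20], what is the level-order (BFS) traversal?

Tree insertion order: [42, 44, 19, 29, 4, 39, 32, 20]
Tree (level-order array): [42, 19, 44, 4, 29, None, None, None, None, 20, 39, None, None, 32]
BFS from the root, enqueuing left then right child of each popped node:
  queue [42] -> pop 42, enqueue [19, 44], visited so far: [42]
  queue [19, 44] -> pop 19, enqueue [4, 29], visited so far: [42, 19]
  queue [44, 4, 29] -> pop 44, enqueue [none], visited so far: [42, 19, 44]
  queue [4, 29] -> pop 4, enqueue [none], visited so far: [42, 19, 44, 4]
  queue [29] -> pop 29, enqueue [20, 39], visited so far: [42, 19, 44, 4, 29]
  queue [20, 39] -> pop 20, enqueue [none], visited so far: [42, 19, 44, 4, 29, 20]
  queue [39] -> pop 39, enqueue [32], visited so far: [42, 19, 44, 4, 29, 20, 39]
  queue [32] -> pop 32, enqueue [none], visited so far: [42, 19, 44, 4, 29, 20, 39, 32]
Result: [42, 19, 44, 4, 29, 20, 39, 32]


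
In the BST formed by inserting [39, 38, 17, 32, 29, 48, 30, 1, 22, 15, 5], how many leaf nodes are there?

Tree built from: [39, 38, 17, 32, 29, 48, 30, 1, 22, 15, 5]
Tree (level-order array): [39, 38, 48, 17, None, None, None, 1, 32, None, 15, 29, None, 5, None, 22, 30]
Rule: A leaf has 0 children.
Per-node child counts:
  node 39: 2 child(ren)
  node 38: 1 child(ren)
  node 17: 2 child(ren)
  node 1: 1 child(ren)
  node 15: 1 child(ren)
  node 5: 0 child(ren)
  node 32: 1 child(ren)
  node 29: 2 child(ren)
  node 22: 0 child(ren)
  node 30: 0 child(ren)
  node 48: 0 child(ren)
Matching nodes: [5, 22, 30, 48]
Count of leaf nodes: 4


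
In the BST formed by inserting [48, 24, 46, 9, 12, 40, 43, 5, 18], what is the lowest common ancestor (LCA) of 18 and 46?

Tree insertion order: [48, 24, 46, 9, 12, 40, 43, 5, 18]
Tree (level-order array): [48, 24, None, 9, 46, 5, 12, 40, None, None, None, None, 18, None, 43]
In a BST, the LCA of p=18, q=46 is the first node v on the
root-to-leaf path with p <= v <= q (go left if both < v, right if both > v).
Walk from root:
  at 48: both 18 and 46 < 48, go left
  at 24: 18 <= 24 <= 46, this is the LCA
LCA = 24


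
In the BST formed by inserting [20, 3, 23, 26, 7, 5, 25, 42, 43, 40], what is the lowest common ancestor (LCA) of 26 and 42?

Tree insertion order: [20, 3, 23, 26, 7, 5, 25, 42, 43, 40]
Tree (level-order array): [20, 3, 23, None, 7, None, 26, 5, None, 25, 42, None, None, None, None, 40, 43]
In a BST, the LCA of p=26, q=42 is the first node v on the
root-to-leaf path with p <= v <= q (go left if both < v, right if both > v).
Walk from root:
  at 20: both 26 and 42 > 20, go right
  at 23: both 26 and 42 > 23, go right
  at 26: 26 <= 26 <= 42, this is the LCA
LCA = 26


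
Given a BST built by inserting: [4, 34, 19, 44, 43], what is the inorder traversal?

Tree insertion order: [4, 34, 19, 44, 43]
Tree (level-order array): [4, None, 34, 19, 44, None, None, 43]
Inorder traversal: [4, 19, 34, 43, 44]


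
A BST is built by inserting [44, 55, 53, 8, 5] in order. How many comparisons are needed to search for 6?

Search path for 6: 44 -> 8 -> 5
Found: False
Comparisons: 3


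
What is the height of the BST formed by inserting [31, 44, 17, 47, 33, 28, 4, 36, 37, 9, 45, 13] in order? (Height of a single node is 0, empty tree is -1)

Insertion order: [31, 44, 17, 47, 33, 28, 4, 36, 37, 9, 45, 13]
Tree (level-order array): [31, 17, 44, 4, 28, 33, 47, None, 9, None, None, None, 36, 45, None, None, 13, None, 37]
Compute height bottom-up (empty subtree = -1):
  height(13) = 1 + max(-1, -1) = 0
  height(9) = 1 + max(-1, 0) = 1
  height(4) = 1 + max(-1, 1) = 2
  height(28) = 1 + max(-1, -1) = 0
  height(17) = 1 + max(2, 0) = 3
  height(37) = 1 + max(-1, -1) = 0
  height(36) = 1 + max(-1, 0) = 1
  height(33) = 1 + max(-1, 1) = 2
  height(45) = 1 + max(-1, -1) = 0
  height(47) = 1 + max(0, -1) = 1
  height(44) = 1 + max(2, 1) = 3
  height(31) = 1 + max(3, 3) = 4
Height = 4


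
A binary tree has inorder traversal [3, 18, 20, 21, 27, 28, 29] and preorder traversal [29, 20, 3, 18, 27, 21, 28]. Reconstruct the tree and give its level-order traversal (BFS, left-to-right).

Inorder:  [3, 18, 20, 21, 27, 28, 29]
Preorder: [29, 20, 3, 18, 27, 21, 28]
Algorithm: preorder visits root first, so consume preorder in order;
for each root, split the current inorder slice at that value into
left-subtree inorder and right-subtree inorder, then recurse.
Recursive splits:
  root=29; inorder splits into left=[3, 18, 20, 21, 27, 28], right=[]
  root=20; inorder splits into left=[3, 18], right=[21, 27, 28]
  root=3; inorder splits into left=[], right=[18]
  root=18; inorder splits into left=[], right=[]
  root=27; inorder splits into left=[21], right=[28]
  root=21; inorder splits into left=[], right=[]
  root=28; inorder splits into left=[], right=[]
Reconstructed level-order: [29, 20, 3, 27, 18, 21, 28]


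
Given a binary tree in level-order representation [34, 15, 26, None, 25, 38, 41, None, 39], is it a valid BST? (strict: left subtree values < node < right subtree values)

Level-order array: [34, 15, 26, None, 25, 38, 41, None, 39]
Validate using subtree bounds (lo, hi): at each node, require lo < value < hi,
then recurse left with hi=value and right with lo=value.
Preorder trace (stopping at first violation):
  at node 34 with bounds (-inf, +inf): OK
  at node 15 with bounds (-inf, 34): OK
  at node 25 with bounds (15, 34): OK
  at node 39 with bounds (25, 34): VIOLATION
Node 39 violates its bound: not (25 < 39 < 34).
Result: Not a valid BST


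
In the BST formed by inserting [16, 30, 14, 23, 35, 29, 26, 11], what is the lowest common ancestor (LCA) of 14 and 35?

Tree insertion order: [16, 30, 14, 23, 35, 29, 26, 11]
Tree (level-order array): [16, 14, 30, 11, None, 23, 35, None, None, None, 29, None, None, 26]
In a BST, the LCA of p=14, q=35 is the first node v on the
root-to-leaf path with p <= v <= q (go left if both < v, right if both > v).
Walk from root:
  at 16: 14 <= 16 <= 35, this is the LCA
LCA = 16


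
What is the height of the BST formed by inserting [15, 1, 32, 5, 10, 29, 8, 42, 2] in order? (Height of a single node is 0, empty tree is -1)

Insertion order: [15, 1, 32, 5, 10, 29, 8, 42, 2]
Tree (level-order array): [15, 1, 32, None, 5, 29, 42, 2, 10, None, None, None, None, None, None, 8]
Compute height bottom-up (empty subtree = -1):
  height(2) = 1 + max(-1, -1) = 0
  height(8) = 1 + max(-1, -1) = 0
  height(10) = 1 + max(0, -1) = 1
  height(5) = 1 + max(0, 1) = 2
  height(1) = 1 + max(-1, 2) = 3
  height(29) = 1 + max(-1, -1) = 0
  height(42) = 1 + max(-1, -1) = 0
  height(32) = 1 + max(0, 0) = 1
  height(15) = 1 + max(3, 1) = 4
Height = 4


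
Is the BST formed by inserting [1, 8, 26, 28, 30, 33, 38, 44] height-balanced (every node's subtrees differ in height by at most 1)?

Tree (level-order array): [1, None, 8, None, 26, None, 28, None, 30, None, 33, None, 38, None, 44]
Definition: a tree is height-balanced if, at every node, |h(left) - h(right)| <= 1 (empty subtree has height -1).
Bottom-up per-node check:
  node 44: h_left=-1, h_right=-1, diff=0 [OK], height=0
  node 38: h_left=-1, h_right=0, diff=1 [OK], height=1
  node 33: h_left=-1, h_right=1, diff=2 [FAIL (|-1-1|=2 > 1)], height=2
  node 30: h_left=-1, h_right=2, diff=3 [FAIL (|-1-2|=3 > 1)], height=3
  node 28: h_left=-1, h_right=3, diff=4 [FAIL (|-1-3|=4 > 1)], height=4
  node 26: h_left=-1, h_right=4, diff=5 [FAIL (|-1-4|=5 > 1)], height=5
  node 8: h_left=-1, h_right=5, diff=6 [FAIL (|-1-5|=6 > 1)], height=6
  node 1: h_left=-1, h_right=6, diff=7 [FAIL (|-1-6|=7 > 1)], height=7
Node 33 violates the condition: |-1 - 1| = 2 > 1.
Result: Not balanced


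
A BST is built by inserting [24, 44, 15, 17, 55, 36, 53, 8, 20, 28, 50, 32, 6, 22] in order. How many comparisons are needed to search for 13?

Search path for 13: 24 -> 15 -> 8
Found: False
Comparisons: 3


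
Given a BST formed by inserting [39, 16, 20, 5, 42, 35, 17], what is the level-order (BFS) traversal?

Tree insertion order: [39, 16, 20, 5, 42, 35, 17]
Tree (level-order array): [39, 16, 42, 5, 20, None, None, None, None, 17, 35]
BFS from the root, enqueuing left then right child of each popped node:
  queue [39] -> pop 39, enqueue [16, 42], visited so far: [39]
  queue [16, 42] -> pop 16, enqueue [5, 20], visited so far: [39, 16]
  queue [42, 5, 20] -> pop 42, enqueue [none], visited so far: [39, 16, 42]
  queue [5, 20] -> pop 5, enqueue [none], visited so far: [39, 16, 42, 5]
  queue [20] -> pop 20, enqueue [17, 35], visited so far: [39, 16, 42, 5, 20]
  queue [17, 35] -> pop 17, enqueue [none], visited so far: [39, 16, 42, 5, 20, 17]
  queue [35] -> pop 35, enqueue [none], visited so far: [39, 16, 42, 5, 20, 17, 35]
Result: [39, 16, 42, 5, 20, 17, 35]


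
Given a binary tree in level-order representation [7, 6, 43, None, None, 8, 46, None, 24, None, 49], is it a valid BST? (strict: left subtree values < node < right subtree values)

Level-order array: [7, 6, 43, None, None, 8, 46, None, 24, None, 49]
Validate using subtree bounds (lo, hi): at each node, require lo < value < hi,
then recurse left with hi=value and right with lo=value.
Preorder trace (stopping at first violation):
  at node 7 with bounds (-inf, +inf): OK
  at node 6 with bounds (-inf, 7): OK
  at node 43 with bounds (7, +inf): OK
  at node 8 with bounds (7, 43): OK
  at node 24 with bounds (8, 43): OK
  at node 46 with bounds (43, +inf): OK
  at node 49 with bounds (46, +inf): OK
No violation found at any node.
Result: Valid BST


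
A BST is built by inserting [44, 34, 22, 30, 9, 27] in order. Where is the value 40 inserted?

Starting tree (level order): [44, 34, None, 22, None, 9, 30, None, None, 27]
Insertion path: 44 -> 34
Result: insert 40 as right child of 34
Final tree (level order): [44, 34, None, 22, 40, 9, 30, None, None, None, None, 27]


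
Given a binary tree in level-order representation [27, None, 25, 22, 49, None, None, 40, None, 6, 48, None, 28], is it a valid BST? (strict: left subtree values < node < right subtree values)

Level-order array: [27, None, 25, 22, 49, None, None, 40, None, 6, 48, None, 28]
Validate using subtree bounds (lo, hi): at each node, require lo < value < hi,
then recurse left with hi=value and right with lo=value.
Preorder trace (stopping at first violation):
  at node 27 with bounds (-inf, +inf): OK
  at node 25 with bounds (27, +inf): VIOLATION
Node 25 violates its bound: not (27 < 25 < +inf).
Result: Not a valid BST


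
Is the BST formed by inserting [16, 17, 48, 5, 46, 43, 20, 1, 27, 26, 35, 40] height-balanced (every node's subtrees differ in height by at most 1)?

Tree (level-order array): [16, 5, 17, 1, None, None, 48, None, None, 46, None, 43, None, 20, None, None, 27, 26, 35, None, None, None, 40]
Definition: a tree is height-balanced if, at every node, |h(left) - h(right)| <= 1 (empty subtree has height -1).
Bottom-up per-node check:
  node 1: h_left=-1, h_right=-1, diff=0 [OK], height=0
  node 5: h_left=0, h_right=-1, diff=1 [OK], height=1
  node 26: h_left=-1, h_right=-1, diff=0 [OK], height=0
  node 40: h_left=-1, h_right=-1, diff=0 [OK], height=0
  node 35: h_left=-1, h_right=0, diff=1 [OK], height=1
  node 27: h_left=0, h_right=1, diff=1 [OK], height=2
  node 20: h_left=-1, h_right=2, diff=3 [FAIL (|-1-2|=3 > 1)], height=3
  node 43: h_left=3, h_right=-1, diff=4 [FAIL (|3--1|=4 > 1)], height=4
  node 46: h_left=4, h_right=-1, diff=5 [FAIL (|4--1|=5 > 1)], height=5
  node 48: h_left=5, h_right=-1, diff=6 [FAIL (|5--1|=6 > 1)], height=6
  node 17: h_left=-1, h_right=6, diff=7 [FAIL (|-1-6|=7 > 1)], height=7
  node 16: h_left=1, h_right=7, diff=6 [FAIL (|1-7|=6 > 1)], height=8
Node 20 violates the condition: |-1 - 2| = 3 > 1.
Result: Not balanced


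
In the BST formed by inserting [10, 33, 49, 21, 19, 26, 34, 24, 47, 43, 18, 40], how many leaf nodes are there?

Tree built from: [10, 33, 49, 21, 19, 26, 34, 24, 47, 43, 18, 40]
Tree (level-order array): [10, None, 33, 21, 49, 19, 26, 34, None, 18, None, 24, None, None, 47, None, None, None, None, 43, None, 40]
Rule: A leaf has 0 children.
Per-node child counts:
  node 10: 1 child(ren)
  node 33: 2 child(ren)
  node 21: 2 child(ren)
  node 19: 1 child(ren)
  node 18: 0 child(ren)
  node 26: 1 child(ren)
  node 24: 0 child(ren)
  node 49: 1 child(ren)
  node 34: 1 child(ren)
  node 47: 1 child(ren)
  node 43: 1 child(ren)
  node 40: 0 child(ren)
Matching nodes: [18, 24, 40]
Count of leaf nodes: 3


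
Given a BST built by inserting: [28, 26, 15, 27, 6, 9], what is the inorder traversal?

Tree insertion order: [28, 26, 15, 27, 6, 9]
Tree (level-order array): [28, 26, None, 15, 27, 6, None, None, None, None, 9]
Inorder traversal: [6, 9, 15, 26, 27, 28]


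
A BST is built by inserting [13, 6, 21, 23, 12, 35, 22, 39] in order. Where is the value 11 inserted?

Starting tree (level order): [13, 6, 21, None, 12, None, 23, None, None, 22, 35, None, None, None, 39]
Insertion path: 13 -> 6 -> 12
Result: insert 11 as left child of 12
Final tree (level order): [13, 6, 21, None, 12, None, 23, 11, None, 22, 35, None, None, None, None, None, 39]


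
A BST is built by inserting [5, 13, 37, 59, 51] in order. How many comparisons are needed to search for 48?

Search path for 48: 5 -> 13 -> 37 -> 59 -> 51
Found: False
Comparisons: 5


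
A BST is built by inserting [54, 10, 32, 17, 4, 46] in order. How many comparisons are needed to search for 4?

Search path for 4: 54 -> 10 -> 4
Found: True
Comparisons: 3


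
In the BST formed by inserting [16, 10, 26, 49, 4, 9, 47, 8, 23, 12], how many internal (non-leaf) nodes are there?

Tree built from: [16, 10, 26, 49, 4, 9, 47, 8, 23, 12]
Tree (level-order array): [16, 10, 26, 4, 12, 23, 49, None, 9, None, None, None, None, 47, None, 8]
Rule: An internal node has at least one child.
Per-node child counts:
  node 16: 2 child(ren)
  node 10: 2 child(ren)
  node 4: 1 child(ren)
  node 9: 1 child(ren)
  node 8: 0 child(ren)
  node 12: 0 child(ren)
  node 26: 2 child(ren)
  node 23: 0 child(ren)
  node 49: 1 child(ren)
  node 47: 0 child(ren)
Matching nodes: [16, 10, 4, 9, 26, 49]
Count of internal (non-leaf) nodes: 6


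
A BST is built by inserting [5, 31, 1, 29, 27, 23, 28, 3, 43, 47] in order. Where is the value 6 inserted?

Starting tree (level order): [5, 1, 31, None, 3, 29, 43, None, None, 27, None, None, 47, 23, 28]
Insertion path: 5 -> 31 -> 29 -> 27 -> 23
Result: insert 6 as left child of 23
Final tree (level order): [5, 1, 31, None, 3, 29, 43, None, None, 27, None, None, 47, 23, 28, None, None, 6]


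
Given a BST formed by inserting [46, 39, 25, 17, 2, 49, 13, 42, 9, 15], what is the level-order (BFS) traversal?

Tree insertion order: [46, 39, 25, 17, 2, 49, 13, 42, 9, 15]
Tree (level-order array): [46, 39, 49, 25, 42, None, None, 17, None, None, None, 2, None, None, 13, 9, 15]
BFS from the root, enqueuing left then right child of each popped node:
  queue [46] -> pop 46, enqueue [39, 49], visited so far: [46]
  queue [39, 49] -> pop 39, enqueue [25, 42], visited so far: [46, 39]
  queue [49, 25, 42] -> pop 49, enqueue [none], visited so far: [46, 39, 49]
  queue [25, 42] -> pop 25, enqueue [17], visited so far: [46, 39, 49, 25]
  queue [42, 17] -> pop 42, enqueue [none], visited so far: [46, 39, 49, 25, 42]
  queue [17] -> pop 17, enqueue [2], visited so far: [46, 39, 49, 25, 42, 17]
  queue [2] -> pop 2, enqueue [13], visited so far: [46, 39, 49, 25, 42, 17, 2]
  queue [13] -> pop 13, enqueue [9, 15], visited so far: [46, 39, 49, 25, 42, 17, 2, 13]
  queue [9, 15] -> pop 9, enqueue [none], visited so far: [46, 39, 49, 25, 42, 17, 2, 13, 9]
  queue [15] -> pop 15, enqueue [none], visited so far: [46, 39, 49, 25, 42, 17, 2, 13, 9, 15]
Result: [46, 39, 49, 25, 42, 17, 2, 13, 9, 15]


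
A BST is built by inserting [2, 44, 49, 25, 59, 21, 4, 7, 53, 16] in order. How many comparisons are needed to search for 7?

Search path for 7: 2 -> 44 -> 25 -> 21 -> 4 -> 7
Found: True
Comparisons: 6


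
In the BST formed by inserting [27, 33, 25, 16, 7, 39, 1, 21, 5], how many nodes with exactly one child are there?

Tree built from: [27, 33, 25, 16, 7, 39, 1, 21, 5]
Tree (level-order array): [27, 25, 33, 16, None, None, 39, 7, 21, None, None, 1, None, None, None, None, 5]
Rule: These are nodes with exactly 1 non-null child.
Per-node child counts:
  node 27: 2 child(ren)
  node 25: 1 child(ren)
  node 16: 2 child(ren)
  node 7: 1 child(ren)
  node 1: 1 child(ren)
  node 5: 0 child(ren)
  node 21: 0 child(ren)
  node 33: 1 child(ren)
  node 39: 0 child(ren)
Matching nodes: [25, 7, 1, 33]
Count of nodes with exactly one child: 4


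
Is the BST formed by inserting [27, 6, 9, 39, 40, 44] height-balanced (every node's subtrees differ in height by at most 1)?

Tree (level-order array): [27, 6, 39, None, 9, None, 40, None, None, None, 44]
Definition: a tree is height-balanced if, at every node, |h(left) - h(right)| <= 1 (empty subtree has height -1).
Bottom-up per-node check:
  node 9: h_left=-1, h_right=-1, diff=0 [OK], height=0
  node 6: h_left=-1, h_right=0, diff=1 [OK], height=1
  node 44: h_left=-1, h_right=-1, diff=0 [OK], height=0
  node 40: h_left=-1, h_right=0, diff=1 [OK], height=1
  node 39: h_left=-1, h_right=1, diff=2 [FAIL (|-1-1|=2 > 1)], height=2
  node 27: h_left=1, h_right=2, diff=1 [OK], height=3
Node 39 violates the condition: |-1 - 1| = 2 > 1.
Result: Not balanced


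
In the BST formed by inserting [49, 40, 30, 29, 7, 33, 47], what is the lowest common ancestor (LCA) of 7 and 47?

Tree insertion order: [49, 40, 30, 29, 7, 33, 47]
Tree (level-order array): [49, 40, None, 30, 47, 29, 33, None, None, 7]
In a BST, the LCA of p=7, q=47 is the first node v on the
root-to-leaf path with p <= v <= q (go left if both < v, right if both > v).
Walk from root:
  at 49: both 7 and 47 < 49, go left
  at 40: 7 <= 40 <= 47, this is the LCA
LCA = 40


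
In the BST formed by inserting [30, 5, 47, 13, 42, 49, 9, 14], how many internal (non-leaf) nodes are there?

Tree built from: [30, 5, 47, 13, 42, 49, 9, 14]
Tree (level-order array): [30, 5, 47, None, 13, 42, 49, 9, 14]
Rule: An internal node has at least one child.
Per-node child counts:
  node 30: 2 child(ren)
  node 5: 1 child(ren)
  node 13: 2 child(ren)
  node 9: 0 child(ren)
  node 14: 0 child(ren)
  node 47: 2 child(ren)
  node 42: 0 child(ren)
  node 49: 0 child(ren)
Matching nodes: [30, 5, 13, 47]
Count of internal (non-leaf) nodes: 4


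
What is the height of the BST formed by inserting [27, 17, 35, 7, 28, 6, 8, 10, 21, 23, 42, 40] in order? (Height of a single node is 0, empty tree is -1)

Insertion order: [27, 17, 35, 7, 28, 6, 8, 10, 21, 23, 42, 40]
Tree (level-order array): [27, 17, 35, 7, 21, 28, 42, 6, 8, None, 23, None, None, 40, None, None, None, None, 10]
Compute height bottom-up (empty subtree = -1):
  height(6) = 1 + max(-1, -1) = 0
  height(10) = 1 + max(-1, -1) = 0
  height(8) = 1 + max(-1, 0) = 1
  height(7) = 1 + max(0, 1) = 2
  height(23) = 1 + max(-1, -1) = 0
  height(21) = 1 + max(-1, 0) = 1
  height(17) = 1 + max(2, 1) = 3
  height(28) = 1 + max(-1, -1) = 0
  height(40) = 1 + max(-1, -1) = 0
  height(42) = 1 + max(0, -1) = 1
  height(35) = 1 + max(0, 1) = 2
  height(27) = 1 + max(3, 2) = 4
Height = 4


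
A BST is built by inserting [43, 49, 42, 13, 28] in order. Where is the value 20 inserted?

Starting tree (level order): [43, 42, 49, 13, None, None, None, None, 28]
Insertion path: 43 -> 42 -> 13 -> 28
Result: insert 20 as left child of 28
Final tree (level order): [43, 42, 49, 13, None, None, None, None, 28, 20]


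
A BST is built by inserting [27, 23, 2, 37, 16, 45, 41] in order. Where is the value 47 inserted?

Starting tree (level order): [27, 23, 37, 2, None, None, 45, None, 16, 41]
Insertion path: 27 -> 37 -> 45
Result: insert 47 as right child of 45
Final tree (level order): [27, 23, 37, 2, None, None, 45, None, 16, 41, 47]


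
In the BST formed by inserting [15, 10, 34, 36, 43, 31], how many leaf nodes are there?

Tree built from: [15, 10, 34, 36, 43, 31]
Tree (level-order array): [15, 10, 34, None, None, 31, 36, None, None, None, 43]
Rule: A leaf has 0 children.
Per-node child counts:
  node 15: 2 child(ren)
  node 10: 0 child(ren)
  node 34: 2 child(ren)
  node 31: 0 child(ren)
  node 36: 1 child(ren)
  node 43: 0 child(ren)
Matching nodes: [10, 31, 43]
Count of leaf nodes: 3


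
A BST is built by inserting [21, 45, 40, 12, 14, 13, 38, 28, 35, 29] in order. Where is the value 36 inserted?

Starting tree (level order): [21, 12, 45, None, 14, 40, None, 13, None, 38, None, None, None, 28, None, None, 35, 29]
Insertion path: 21 -> 45 -> 40 -> 38 -> 28 -> 35
Result: insert 36 as right child of 35
Final tree (level order): [21, 12, 45, None, 14, 40, None, 13, None, 38, None, None, None, 28, None, None, 35, 29, 36]


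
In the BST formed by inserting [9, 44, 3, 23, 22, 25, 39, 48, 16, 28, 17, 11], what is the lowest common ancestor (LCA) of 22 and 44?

Tree insertion order: [9, 44, 3, 23, 22, 25, 39, 48, 16, 28, 17, 11]
Tree (level-order array): [9, 3, 44, None, None, 23, 48, 22, 25, None, None, 16, None, None, 39, 11, 17, 28]
In a BST, the LCA of p=22, q=44 is the first node v on the
root-to-leaf path with p <= v <= q (go left if both < v, right if both > v).
Walk from root:
  at 9: both 22 and 44 > 9, go right
  at 44: 22 <= 44 <= 44, this is the LCA
LCA = 44


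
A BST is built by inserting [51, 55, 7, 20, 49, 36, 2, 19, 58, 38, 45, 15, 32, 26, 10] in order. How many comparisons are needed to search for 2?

Search path for 2: 51 -> 7 -> 2
Found: True
Comparisons: 3


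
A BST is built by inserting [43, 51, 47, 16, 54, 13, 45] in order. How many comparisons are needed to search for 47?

Search path for 47: 43 -> 51 -> 47
Found: True
Comparisons: 3


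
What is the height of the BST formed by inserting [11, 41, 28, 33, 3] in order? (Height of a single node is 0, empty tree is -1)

Insertion order: [11, 41, 28, 33, 3]
Tree (level-order array): [11, 3, 41, None, None, 28, None, None, 33]
Compute height bottom-up (empty subtree = -1):
  height(3) = 1 + max(-1, -1) = 0
  height(33) = 1 + max(-1, -1) = 0
  height(28) = 1 + max(-1, 0) = 1
  height(41) = 1 + max(1, -1) = 2
  height(11) = 1 + max(0, 2) = 3
Height = 3


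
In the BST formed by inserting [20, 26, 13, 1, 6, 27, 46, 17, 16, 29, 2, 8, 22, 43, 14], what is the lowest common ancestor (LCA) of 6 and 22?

Tree insertion order: [20, 26, 13, 1, 6, 27, 46, 17, 16, 29, 2, 8, 22, 43, 14]
Tree (level-order array): [20, 13, 26, 1, 17, 22, 27, None, 6, 16, None, None, None, None, 46, 2, 8, 14, None, 29, None, None, None, None, None, None, None, None, 43]
In a BST, the LCA of p=6, q=22 is the first node v on the
root-to-leaf path with p <= v <= q (go left if both < v, right if both > v).
Walk from root:
  at 20: 6 <= 20 <= 22, this is the LCA
LCA = 20


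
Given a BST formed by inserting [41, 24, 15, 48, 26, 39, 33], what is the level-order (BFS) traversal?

Tree insertion order: [41, 24, 15, 48, 26, 39, 33]
Tree (level-order array): [41, 24, 48, 15, 26, None, None, None, None, None, 39, 33]
BFS from the root, enqueuing left then right child of each popped node:
  queue [41] -> pop 41, enqueue [24, 48], visited so far: [41]
  queue [24, 48] -> pop 24, enqueue [15, 26], visited so far: [41, 24]
  queue [48, 15, 26] -> pop 48, enqueue [none], visited so far: [41, 24, 48]
  queue [15, 26] -> pop 15, enqueue [none], visited so far: [41, 24, 48, 15]
  queue [26] -> pop 26, enqueue [39], visited so far: [41, 24, 48, 15, 26]
  queue [39] -> pop 39, enqueue [33], visited so far: [41, 24, 48, 15, 26, 39]
  queue [33] -> pop 33, enqueue [none], visited so far: [41, 24, 48, 15, 26, 39, 33]
Result: [41, 24, 48, 15, 26, 39, 33]


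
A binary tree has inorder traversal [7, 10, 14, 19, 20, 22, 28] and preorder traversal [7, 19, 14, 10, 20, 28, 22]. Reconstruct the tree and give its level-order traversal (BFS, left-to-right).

Inorder:  [7, 10, 14, 19, 20, 22, 28]
Preorder: [7, 19, 14, 10, 20, 28, 22]
Algorithm: preorder visits root first, so consume preorder in order;
for each root, split the current inorder slice at that value into
left-subtree inorder and right-subtree inorder, then recurse.
Recursive splits:
  root=7; inorder splits into left=[], right=[10, 14, 19, 20, 22, 28]
  root=19; inorder splits into left=[10, 14], right=[20, 22, 28]
  root=14; inorder splits into left=[10], right=[]
  root=10; inorder splits into left=[], right=[]
  root=20; inorder splits into left=[], right=[22, 28]
  root=28; inorder splits into left=[22], right=[]
  root=22; inorder splits into left=[], right=[]
Reconstructed level-order: [7, 19, 14, 20, 10, 28, 22]


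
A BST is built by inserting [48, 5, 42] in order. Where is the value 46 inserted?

Starting tree (level order): [48, 5, None, None, 42]
Insertion path: 48 -> 5 -> 42
Result: insert 46 as right child of 42
Final tree (level order): [48, 5, None, None, 42, None, 46]


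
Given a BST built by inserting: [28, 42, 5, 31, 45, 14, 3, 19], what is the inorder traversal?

Tree insertion order: [28, 42, 5, 31, 45, 14, 3, 19]
Tree (level-order array): [28, 5, 42, 3, 14, 31, 45, None, None, None, 19]
Inorder traversal: [3, 5, 14, 19, 28, 31, 42, 45]


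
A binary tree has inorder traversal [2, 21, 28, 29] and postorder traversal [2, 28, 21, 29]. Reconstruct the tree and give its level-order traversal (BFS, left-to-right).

Inorder:   [2, 21, 28, 29]
Postorder: [2, 28, 21, 29]
Algorithm: postorder visits root last, so walk postorder right-to-left;
each value is the root of the current inorder slice — split it at that
value, recurse on the right subtree first, then the left.
Recursive splits:
  root=29; inorder splits into left=[2, 21, 28], right=[]
  root=21; inorder splits into left=[2], right=[28]
  root=28; inorder splits into left=[], right=[]
  root=2; inorder splits into left=[], right=[]
Reconstructed level-order: [29, 21, 2, 28]


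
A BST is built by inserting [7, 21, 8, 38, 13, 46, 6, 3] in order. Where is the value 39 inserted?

Starting tree (level order): [7, 6, 21, 3, None, 8, 38, None, None, None, 13, None, 46]
Insertion path: 7 -> 21 -> 38 -> 46
Result: insert 39 as left child of 46
Final tree (level order): [7, 6, 21, 3, None, 8, 38, None, None, None, 13, None, 46, None, None, 39]


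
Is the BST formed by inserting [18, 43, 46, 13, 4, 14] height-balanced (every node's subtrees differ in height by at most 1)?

Tree (level-order array): [18, 13, 43, 4, 14, None, 46]
Definition: a tree is height-balanced if, at every node, |h(left) - h(right)| <= 1 (empty subtree has height -1).
Bottom-up per-node check:
  node 4: h_left=-1, h_right=-1, diff=0 [OK], height=0
  node 14: h_left=-1, h_right=-1, diff=0 [OK], height=0
  node 13: h_left=0, h_right=0, diff=0 [OK], height=1
  node 46: h_left=-1, h_right=-1, diff=0 [OK], height=0
  node 43: h_left=-1, h_right=0, diff=1 [OK], height=1
  node 18: h_left=1, h_right=1, diff=0 [OK], height=2
All nodes satisfy the balance condition.
Result: Balanced


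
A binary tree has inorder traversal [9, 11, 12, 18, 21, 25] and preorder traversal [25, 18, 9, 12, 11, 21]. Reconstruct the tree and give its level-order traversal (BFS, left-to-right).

Inorder:  [9, 11, 12, 18, 21, 25]
Preorder: [25, 18, 9, 12, 11, 21]
Algorithm: preorder visits root first, so consume preorder in order;
for each root, split the current inorder slice at that value into
left-subtree inorder and right-subtree inorder, then recurse.
Recursive splits:
  root=25; inorder splits into left=[9, 11, 12, 18, 21], right=[]
  root=18; inorder splits into left=[9, 11, 12], right=[21]
  root=9; inorder splits into left=[], right=[11, 12]
  root=12; inorder splits into left=[11], right=[]
  root=11; inorder splits into left=[], right=[]
  root=21; inorder splits into left=[], right=[]
Reconstructed level-order: [25, 18, 9, 21, 12, 11]


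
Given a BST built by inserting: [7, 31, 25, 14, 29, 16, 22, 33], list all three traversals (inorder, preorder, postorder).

Tree insertion order: [7, 31, 25, 14, 29, 16, 22, 33]
Tree (level-order array): [7, None, 31, 25, 33, 14, 29, None, None, None, 16, None, None, None, 22]
Inorder (L, root, R): [7, 14, 16, 22, 25, 29, 31, 33]
Preorder (root, L, R): [7, 31, 25, 14, 16, 22, 29, 33]
Postorder (L, R, root): [22, 16, 14, 29, 25, 33, 31, 7]


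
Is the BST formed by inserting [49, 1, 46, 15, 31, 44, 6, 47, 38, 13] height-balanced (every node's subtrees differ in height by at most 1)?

Tree (level-order array): [49, 1, None, None, 46, 15, 47, 6, 31, None, None, None, 13, None, 44, None, None, 38]
Definition: a tree is height-balanced if, at every node, |h(left) - h(right)| <= 1 (empty subtree has height -1).
Bottom-up per-node check:
  node 13: h_left=-1, h_right=-1, diff=0 [OK], height=0
  node 6: h_left=-1, h_right=0, diff=1 [OK], height=1
  node 38: h_left=-1, h_right=-1, diff=0 [OK], height=0
  node 44: h_left=0, h_right=-1, diff=1 [OK], height=1
  node 31: h_left=-1, h_right=1, diff=2 [FAIL (|-1-1|=2 > 1)], height=2
  node 15: h_left=1, h_right=2, diff=1 [OK], height=3
  node 47: h_left=-1, h_right=-1, diff=0 [OK], height=0
  node 46: h_left=3, h_right=0, diff=3 [FAIL (|3-0|=3 > 1)], height=4
  node 1: h_left=-1, h_right=4, diff=5 [FAIL (|-1-4|=5 > 1)], height=5
  node 49: h_left=5, h_right=-1, diff=6 [FAIL (|5--1|=6 > 1)], height=6
Node 31 violates the condition: |-1 - 1| = 2 > 1.
Result: Not balanced


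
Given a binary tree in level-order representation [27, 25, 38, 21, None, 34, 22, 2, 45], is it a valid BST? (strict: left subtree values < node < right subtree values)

Level-order array: [27, 25, 38, 21, None, 34, 22, 2, 45]
Validate using subtree bounds (lo, hi): at each node, require lo < value < hi,
then recurse left with hi=value and right with lo=value.
Preorder trace (stopping at first violation):
  at node 27 with bounds (-inf, +inf): OK
  at node 25 with bounds (-inf, 27): OK
  at node 21 with bounds (-inf, 25): OK
  at node 2 with bounds (-inf, 21): OK
  at node 45 with bounds (21, 25): VIOLATION
Node 45 violates its bound: not (21 < 45 < 25).
Result: Not a valid BST


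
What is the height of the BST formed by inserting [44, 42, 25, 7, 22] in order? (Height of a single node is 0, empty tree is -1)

Insertion order: [44, 42, 25, 7, 22]
Tree (level-order array): [44, 42, None, 25, None, 7, None, None, 22]
Compute height bottom-up (empty subtree = -1):
  height(22) = 1 + max(-1, -1) = 0
  height(7) = 1 + max(-1, 0) = 1
  height(25) = 1 + max(1, -1) = 2
  height(42) = 1 + max(2, -1) = 3
  height(44) = 1 + max(3, -1) = 4
Height = 4
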